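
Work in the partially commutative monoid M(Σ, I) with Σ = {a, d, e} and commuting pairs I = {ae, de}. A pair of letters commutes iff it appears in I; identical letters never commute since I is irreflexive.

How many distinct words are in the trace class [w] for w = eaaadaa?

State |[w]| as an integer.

7

piece 0:e — minimal
piece 1:a — minimal
piece 2:a rests on {1:a}
piece 3:a rests on {2:a}
piece 4:d rests on {3:a}
piece 5:a rests on {4:d}
piece 6:a rests on {5:a}
minimal pieces: {0:e, 1:a}
ways to finish when only these pieces remain (= sum over removing one remaining piece with nothing left below it):
  1 left: {0}→1  {6}→1
  2 left: {0,6}→2  {5,6}→1
  3 left: {0,5,6}→3  {4,5,6}→1
  4 left: {0,4,5,6}→4  {3,4,5,6}→1
  5 left: {0,3,4,5,6}→5  {2,3,4,5,6}→1
  placing 0:e first → 1 extensions
  placing 1:a first → 6 extensions
total linear extensions = 7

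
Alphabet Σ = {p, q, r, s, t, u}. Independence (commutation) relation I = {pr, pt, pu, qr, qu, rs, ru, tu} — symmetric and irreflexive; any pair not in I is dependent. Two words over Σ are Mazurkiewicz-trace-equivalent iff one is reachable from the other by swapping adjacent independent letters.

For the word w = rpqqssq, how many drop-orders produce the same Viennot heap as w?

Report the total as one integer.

0(r) covers ∅
1(p) covers ∅
2(q) covers 1:p
3(q) covers 2:q
4(s) covers 3:q
5(s) covers 4:s
6(q) covers 5:s
floor of heap: 0:r, 1:p
completions by unplaced set U, small U first (add the entries for U minus each lowest piece of U):
  |U|=1: {0}:1  {6}:1
  |U|=2: {0,6}:2  {5,6}:1
  |U|=3: {0,5,6}:3  {4,5,6}:1
  |U|=4: {0,4,5,6}:4  {3,4,5,6}:1
  |U|=5: {0,3,4,5,6}:5  {2,3,4,5,6}:1
  start at 0(r): 1
  start at 1(p): 6
sum over floor = 7

7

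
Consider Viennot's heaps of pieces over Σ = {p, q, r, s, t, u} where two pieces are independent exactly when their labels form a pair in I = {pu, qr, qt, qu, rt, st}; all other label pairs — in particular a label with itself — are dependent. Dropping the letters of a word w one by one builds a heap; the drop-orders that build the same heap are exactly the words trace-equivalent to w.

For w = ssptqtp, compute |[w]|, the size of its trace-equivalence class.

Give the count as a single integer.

3

piece 0:s — minimal
piece 1:s rests on {0:s}
piece 2:p rests on {1:s}
piece 3:t rests on {2:p}
piece 4:q rests on {2:p}
piece 5:t rests on {3:t}
piece 6:p rests on {4:q, 5:t}
minimal pieces: {0:s}
ways to finish when only these pieces remain (= sum over removing one remaining piece with nothing left below it):
  1 left: {6}→1
  2 left: {4,6}→1  {5,6}→1
  3 left: {3,5,6}→1  {4,5,6}→2
  4 left: {3,4,5,6}→3
  5 left: {2,3,4,5,6}→3
  placing 0:s first → 3 extensions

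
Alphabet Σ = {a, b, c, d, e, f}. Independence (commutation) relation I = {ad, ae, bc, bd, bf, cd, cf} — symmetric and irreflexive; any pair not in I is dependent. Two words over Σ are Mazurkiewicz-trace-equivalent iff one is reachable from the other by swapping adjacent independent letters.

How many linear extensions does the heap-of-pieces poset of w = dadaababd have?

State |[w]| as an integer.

piece 0:d — minimal
piece 1:a — minimal
piece 2:d rests on {0:d}
piece 3:a rests on {1:a}
piece 4:a rests on {3:a}
piece 5:b rests on {4:a}
piece 6:a rests on {5:b}
piece 7:b rests on {6:a}
piece 8:d rests on {2:d}
minimal pieces: {0:d, 1:a}
ways to finish when only these pieces remain (= sum over removing one remaining piece with nothing left below it):
  1 left: {7}→1  {8}→1
  2 left: {2,8}→1  {6,7}→1  {7,8}→2
  3 left: {0,2,8}→1  {2,7,8}→3  {5,6,7}→1  {6,7,8}→3
  4 left: {0,2,7,8}→4  {2,6,7,8}→6  {4,5,6,7}→1  {5,6,7,8}→4
  5 left: {0,2,6,7,8}→10  {2,5,6,7,8}→10  {3,4,5,6,7}→1  {4,5,6,7,8}→5
  6 left: {0,2,5,6,7,8}→20  {1,3,4,5,6,7}→1  {2,4,5,6,7,8}→15  {3,4,5,6,7,8}→6
  7 left: {0,2,4,5,6,7,8}→35  {1,3,4,5,6,7,8}→7  {2,3,4,5,6,7,8}→21
  placing 0:d first → 28 extensions
  placing 1:a first → 56 extensions
total linear extensions = 84

84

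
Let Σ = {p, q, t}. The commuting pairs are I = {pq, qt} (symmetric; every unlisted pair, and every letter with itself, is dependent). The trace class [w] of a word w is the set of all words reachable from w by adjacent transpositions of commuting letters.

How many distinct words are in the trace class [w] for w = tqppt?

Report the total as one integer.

5

#0=t has no predecessor
#1=q has no predecessor
#2=p depends on [0:t]
#3=p depends on [2:p]
#4=t depends on [3:p]
sources: [0:t, 1:q]
N(rest) = Σ N(rest − s) over sources s of rest; N(one piece) = 1:
  size 1 → [1]=1  [4]=1
  size 2 → [1,4]=2  [3,4]=1
  size 3 → [1,3,4]=3  [2,3,4]=1
  first=0(t) contributes 4
  first=1(q) contributes 1
|[w]| = 5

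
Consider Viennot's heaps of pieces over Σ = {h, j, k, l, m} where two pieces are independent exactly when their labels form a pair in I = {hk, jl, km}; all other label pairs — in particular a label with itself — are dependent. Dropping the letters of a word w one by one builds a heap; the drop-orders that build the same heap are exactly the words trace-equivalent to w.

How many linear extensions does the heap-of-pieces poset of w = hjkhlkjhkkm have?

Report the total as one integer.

piece 0:h — minimal
piece 1:j rests on {0:h}
piece 2:k rests on {1:j}
piece 3:h rests on {1:j}
piece 4:l rests on {2:k, 3:h}
piece 5:k rests on {4:l}
piece 6:j rests on {5:k}
piece 7:h rests on {6:j}
piece 8:k rests on {6:j}
piece 9:k rests on {8:k}
piece 10:m rests on {7:h}
minimal pieces: {0:h}
ways to finish when only these pieces remain (= sum over removing one remaining piece with nothing left below it):
  1 left: {9}→1  {10}→1
  2 left: {7,10}→1  {8,9}→1  {9,10}→2
  3 left: {7,9,10}→3  {8,9,10}→3
  4 left: {7,8,9,10}→6
  5 left: {6,7,8,9,10}→6
  6 left: {5,6,7,8,9,10}→6
  7 left: {4,5,6,7,8,9,10}→6
  8 left: {2,4,5,6,7,8,9,10}→6  {3,4,5,6,7,8,9,10}→6
  9 left: {2,3,4,5,6,7,8,9,10}→12
  placing 0:h first → 12 extensions

12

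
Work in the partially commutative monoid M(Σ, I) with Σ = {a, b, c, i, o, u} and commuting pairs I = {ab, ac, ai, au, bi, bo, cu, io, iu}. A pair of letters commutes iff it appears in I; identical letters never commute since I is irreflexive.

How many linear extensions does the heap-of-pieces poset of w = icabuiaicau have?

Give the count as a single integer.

3135

piece 0:i — minimal
piece 1:c rests on {0:i}
piece 2:a — minimal
piece 3:b rests on {1:c}
piece 4:u rests on {3:b}
piece 5:i rests on {1:c}
piece 6:a rests on {2:a}
piece 7:i rests on {5:i}
piece 8:c rests on {3:b, 7:i}
piece 9:a rests on {6:a}
piece 10:u rests on {4:u}
minimal pieces: {0:i, 2:a}
ways to finish when only these pieces remain (= sum over removing one remaining piece with nothing left below it):
  1 left: {8}→1  {9}→1  {10}→1
  2 left: {4,10}→1  {6,9}→1  {7,8}→1  {8,9}→2  {8,10}→2  {9,10}→2
  3 left: {2,6,9}→1  {4,8,10}→3  {4,9,10}→3  {5,7,8}→1  {6,8,9}→3  {6,9,10}→3  {7,8,9}→3  {7,8,10}→3  {8,9,10}→6
  4 left: {2,6,8,9}→4  {2,6,9,10}→4  {3,4,8,10}→3  {4,6,9,10}→6  {4,7,8,10}→6  {4,8,9,10}→12  {5,7,8,9}→4  {5,7,8,10}→4  {6,7,8,9}→6  {6,8,9,10}→12  {7,8,9,10}→12
  5 left: {2,4,6,9,10}→10  {2,6,7,8,9}→10  {2,6,8,9,10}→20  {3,4,7,8,10}→9  {3,4,8,9,10}→15  {4,5,7,8,10}→10  {4,6,8,9,10}→30  {4,7,8,9,10}→30  {5,6,7,8,9}→10  {5,7,8,9,10}→20  {6,7,8,9,10}→30
  6 left: {2,4,6,8,9,10}→60  {2,5,6,7,8,9}→20  {2,6,7,8,9,10}→60  {3,4,5,7,8,10}→19  {3,4,6,8,9,10}→45  {3,4,7,8,9,10}→54  {4,5,7,8,9,10}→60  {4,6,7,8,9,10}→90  {5,6,7,8,9,10}→60
  7 left: {1,3,4,5,7,8,10}→19  {2,3,4,6,8,9,10}→105  {2,4,6,7,8,9,10}→210  {2,5,6,7,8,9,10}→140  {3,4,5,7,8,9,10}→133  {3,4,6,7,8,9,10}→189  {4,5,6,7,8,9,10}→210
  8 left: {0,1,3,4,5,7,8,10}→19  {1,3,4,5,7,8,9,10}→152  {2,3,4,6,7,8,9,10}→504  {2,4,5,6,7,8,9,10}→560  {3,4,5,6,7,8,9,10}→532
  9 left: {0,1,3,4,5,7,8,9,10}→171  {1,3,4,5,6,7,8,9,10}→684  {2,3,4,5,6,7,8,9,10}→1596
  placing 0:i first → 2280 extensions
  placing 2:a first → 855 extensions
total linear extensions = 3135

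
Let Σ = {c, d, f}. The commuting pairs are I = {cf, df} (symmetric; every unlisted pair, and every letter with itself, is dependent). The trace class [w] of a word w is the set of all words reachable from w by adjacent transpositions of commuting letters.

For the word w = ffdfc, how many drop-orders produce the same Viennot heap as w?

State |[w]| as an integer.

10

#0=f has no predecessor
#1=f depends on [0:f]
#2=d has no predecessor
#3=f depends on [1:f]
#4=c depends on [2:d]
sources: [0:f, 2:d]
N(rest) = Σ N(rest − s) over sources s of rest; N(one piece) = 1:
  size 1 → [3]=1  [4]=1
  size 2 → [1,3]=1  [2,4]=1  [3,4]=2
  size 3 → [0,1,3]=1  [1,3,4]=3  [2,3,4]=3
  first=0(f) contributes 6
  first=2(d) contributes 4
|[w]| = 10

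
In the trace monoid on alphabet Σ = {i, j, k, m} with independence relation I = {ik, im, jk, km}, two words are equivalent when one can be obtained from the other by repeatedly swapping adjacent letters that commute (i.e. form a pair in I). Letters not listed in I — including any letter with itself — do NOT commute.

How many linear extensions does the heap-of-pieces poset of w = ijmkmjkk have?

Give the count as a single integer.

56

#0=i has no predecessor
#1=j depends on [0:i]
#2=m depends on [1:j]
#3=k has no predecessor
#4=m depends on [2:m]
#5=j depends on [4:m]
#6=k depends on [3:k]
#7=k depends on [6:k]
sources: [0:i, 3:k]
N(rest) = Σ N(rest − s) over sources s of rest; N(one piece) = 1:
  size 1 → [5]=1  [7]=1
  size 2 → [4,5]=1  [5,7]=2  [6,7]=1
  size 3 → [2,4,5]=1  [3,6,7]=1  [4,5,7]=3  [5,6,7]=3
  size 4 → [1,2,4,5]=1  [2,4,5,7]=4  [3,5,6,7]=4  [4,5,6,7]=6
  size 5 → [0,1,2,4,5]=1  [1,2,4,5,7]=5  [2,4,5,6,7]=10  [3,4,5,6,7]=10
  size 6 → [0,1,2,4,5,7]=6  [1,2,4,5,6,7]=15  [2,3,4,5,6,7]=20
  first=0(i) contributes 35
  first=3(k) contributes 21
|[w]| = 56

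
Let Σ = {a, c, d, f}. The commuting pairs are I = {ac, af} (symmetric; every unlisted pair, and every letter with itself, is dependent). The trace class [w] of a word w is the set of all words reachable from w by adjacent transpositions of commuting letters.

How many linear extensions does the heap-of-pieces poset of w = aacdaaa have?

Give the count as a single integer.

3

0(a) covers ∅
1(a) covers 0:a
2(c) covers ∅
3(d) covers 1:a, 2:c
4(a) covers 3:d
5(a) covers 4:a
6(a) covers 5:a
floor of heap: 0:a, 2:c
completions by unplaced set U, small U first (add the entries for U minus each lowest piece of U):
  |U|=1: {6}:1
  |U|=2: {5,6}:1
  |U|=3: {4,5,6}:1
  |U|=4: {3,4,5,6}:1
  |U|=5: {1,3,4,5,6}:1  {2,3,4,5,6}:1
  start at 0(a): 2
  start at 2(c): 1
sum over floor = 3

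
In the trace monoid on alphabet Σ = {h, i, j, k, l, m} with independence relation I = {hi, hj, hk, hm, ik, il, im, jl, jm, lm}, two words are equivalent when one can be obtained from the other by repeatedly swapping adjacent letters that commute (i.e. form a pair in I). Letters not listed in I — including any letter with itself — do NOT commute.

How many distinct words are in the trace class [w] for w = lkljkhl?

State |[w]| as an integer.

5

piece 0:l — minimal
piece 1:k rests on {0:l}
piece 2:l rests on {1:k}
piece 3:j rests on {1:k}
piece 4:k rests on {2:l, 3:j}
piece 5:h rests on {2:l}
piece 6:l rests on {4:k, 5:h}
minimal pieces: {0:l}
ways to finish when only these pieces remain (= sum over removing one remaining piece with nothing left below it):
  1 left: {6}→1
  2 left: {4,6}→1  {5,6}→1
  3 left: {3,4,6}→1  {4,5,6}→2
  4 left: {2,4,5,6}→2  {3,4,5,6}→3
  5 left: {2,3,4,5,6}→5
  placing 0:l first → 5 extensions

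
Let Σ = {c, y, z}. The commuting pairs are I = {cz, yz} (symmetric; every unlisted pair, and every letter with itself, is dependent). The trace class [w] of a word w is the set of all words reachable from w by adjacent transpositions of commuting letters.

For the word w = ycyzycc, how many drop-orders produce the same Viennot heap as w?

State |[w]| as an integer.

#0=y has no predecessor
#1=c depends on [0:y]
#2=y depends on [1:c]
#3=z has no predecessor
#4=y depends on [2:y]
#5=c depends on [4:y]
#6=c depends on [5:c]
sources: [0:y, 3:z]
N(rest) = Σ N(rest − s) over sources s of rest; N(one piece) = 1:
  size 1 → [3]=1  [6]=1
  size 2 → [3,6]=2  [5,6]=1
  size 3 → [3,5,6]=3  [4,5,6]=1
  size 4 → [2,4,5,6]=1  [3,4,5,6]=4
  size 5 → [1,2,4,5,6]=1  [2,3,4,5,6]=5
  first=0(y) contributes 6
  first=3(z) contributes 1
|[w]| = 7

7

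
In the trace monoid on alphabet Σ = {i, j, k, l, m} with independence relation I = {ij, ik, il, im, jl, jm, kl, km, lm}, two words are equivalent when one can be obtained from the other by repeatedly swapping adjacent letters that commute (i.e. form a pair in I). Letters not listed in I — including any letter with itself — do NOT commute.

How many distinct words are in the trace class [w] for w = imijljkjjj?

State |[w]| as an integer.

piece 0:i — minimal
piece 1:m — minimal
piece 2:i rests on {0:i}
piece 3:j — minimal
piece 4:l — minimal
piece 5:j rests on {3:j}
piece 6:k rests on {5:j}
piece 7:j rests on {6:k}
piece 8:j rests on {7:j}
piece 9:j rests on {8:j}
minimal pieces: {0:i, 1:m, 3:j, 4:l}
ways to finish when only these pieces remain (= sum over removing one remaining piece with nothing left below it):
  1 left: {1}→1  {2}→1  {4}→1  {9}→1
  2 left: {0,2}→1  {1,2}→2  {1,4}→2  {1,9}→2  {2,4}→2  {2,9}→2  {4,9}→2  {8,9}→1
  3 left: {0,1,2}→3  {0,2,4}→3  {0,2,9}→3  {1,2,4}→6  {1,2,9}→6  {1,4,9}→6  {1,8,9}→3  {2,4,9}→6  {2,8,9}→3  {4,8,9}→3  {7,8,9}→1
  4 left: {0,1,2,4}→12  {0,1,2,9}→12  {0,2,4,9}→12  {0,2,8,9}→6  {1,2,4,9}→24  {1,2,8,9}→12  {1,4,8,9}→12  {1,7,8,9}→4  {2,4,8,9}→12  {2,7,8,9}→4  {4,7,8,9}→4  {6,7,8,9}→1
  5 left: {0,1,2,4,9}→60  {0,1,2,8,9}→30  {0,2,4,8,9}→30  {0,2,7,8,9}→10  {1,2,4,8,9}→60  {1,2,7,8,9}→20  {1,4,7,8,9}→20  {1,6,7,8,9}→5  {2,4,7,8,9}→20  {2,6,7,8,9}→5  {4,6,7,8,9}→5  {5,6,7,8,9}→1
  6 left: {0,1,2,4,8,9}→180  {0,1,2,7,8,9}→60  {0,2,4,7,8,9}→60  {0,2,6,7,8,9}→15  {1,2,4,7,8,9}→120  {1,2,6,7,8,9}→30  {1,4,6,7,8,9}→30  {1,5,6,7,8,9}→6  {2,4,6,7,8,9}→30  {2,5,6,7,8,9}→6  {3,5,6,7,8,9}→1  {4,5,6,7,8,9}→6
  7 left: {0,1,2,4,7,8,9}→420  {0,1,2,6,7,8,9}→105  {0,2,4,6,7,8,9}→105  {0,2,5,6,7,8,9}→21  {1,2,4,6,7,8,9}→210  {1,2,5,6,7,8,9}→42  {1,3,5,6,7,8,9}→7  {1,4,5,6,7,8,9}→42  {2,3,5,6,7,8,9}→7  {2,4,5,6,7,8,9}→42  {3,4,5,6,7,8,9}→7
  8 left: {0,1,2,4,6,7,8,9}→840  {0,1,2,5,6,7,8,9}→168  {0,2,3,5,6,7,8,9}→28  {0,2,4,5,6,7,8,9}→168  {1,2,3,5,6,7,8,9}→56  {1,2,4,5,6,7,8,9}→336  {1,3,4,5,6,7,8,9}→56  {2,3,4,5,6,7,8,9}→56
  placing 0:i first → 504 extensions
  placing 1:m first → 252 extensions
  placing 3:j first → 1512 extensions
  placing 4:l first → 252 extensions
total linear extensions = 2520

2520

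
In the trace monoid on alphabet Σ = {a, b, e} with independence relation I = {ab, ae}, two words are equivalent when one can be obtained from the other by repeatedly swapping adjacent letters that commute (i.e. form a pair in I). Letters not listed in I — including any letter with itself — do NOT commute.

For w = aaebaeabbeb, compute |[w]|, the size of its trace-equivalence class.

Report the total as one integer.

#0=a has no predecessor
#1=a depends on [0:a]
#2=e has no predecessor
#3=b depends on [2:e]
#4=a depends on [1:a]
#5=e depends on [3:b]
#6=a depends on [4:a]
#7=b depends on [5:e]
#8=b depends on [7:b]
#9=e depends on [8:b]
#10=b depends on [9:e]
sources: [0:a, 2:e]
N(rest) = Σ N(rest − s) over sources s of rest; N(one piece) = 1:
  size 1 → [6]=1  [10]=1
  size 2 → [4,6]=1  [6,10]=2  [9,10]=1
  size 3 → [1,4,6]=1  [4,6,10]=3  [6,9,10]=3  [8,9,10]=1
  size 4 → [0,1,4,6]=1  [1,4,6,10]=4  [4,6,9,10]=6  [6,8,9,10]=4  [7,8,9,10]=1
  size 5 → [0,1,4,6,10]=5  [1,4,6,9,10]=10  [4,6,8,9,10]=10  [5,7,8,9,10]=1  [6,7,8,9,10]=5
  size 6 → [0,1,4,6,9,10]=15  [1,4,6,8,9,10]=20  [3,5,7,8,9,10]=1  [4,6,7,8,9,10]=15  [5,6,7,8,9,10]=6
  size 7 → [0,1,4,6,8,9,10]=35  [1,4,6,7,8,9,10]=35  [2,3,5,7,8,9,10]=1  [3,5,6,7,8,9,10]=7  [4,5,6,7,8,9,10]=21
  size 8 → [0,1,4,6,7,8,9,10]=70  [1,4,5,6,7,8,9,10]=56  [2,3,5,6,7,8,9,10]=8  [3,4,5,6,7,8,9,10]=28
  size 9 → [0,1,4,5,6,7,8,9,10]=126  [1,3,4,5,6,7,8,9,10]=84  [2,3,4,5,6,7,8,9,10]=36
  first=0(a) contributes 120
  first=2(e) contributes 210
|[w]| = 330

330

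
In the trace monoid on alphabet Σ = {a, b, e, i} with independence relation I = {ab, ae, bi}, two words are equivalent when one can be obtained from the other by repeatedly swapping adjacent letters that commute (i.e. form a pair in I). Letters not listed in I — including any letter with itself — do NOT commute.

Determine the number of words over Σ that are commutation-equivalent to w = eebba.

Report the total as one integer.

0(e) covers ∅
1(e) covers 0:e
2(b) covers 1:e
3(b) covers 2:b
4(a) covers ∅
floor of heap: 0:e, 4:a
completions by unplaced set U, small U first (add the entries for U minus each lowest piece of U):
  |U|=1: {3}:1  {4}:1
  |U|=2: {2,3}:1  {3,4}:2
  |U|=3: {1,2,3}:1  {2,3,4}:3
  start at 0(e): 4
  start at 4(a): 1
sum over floor = 5

5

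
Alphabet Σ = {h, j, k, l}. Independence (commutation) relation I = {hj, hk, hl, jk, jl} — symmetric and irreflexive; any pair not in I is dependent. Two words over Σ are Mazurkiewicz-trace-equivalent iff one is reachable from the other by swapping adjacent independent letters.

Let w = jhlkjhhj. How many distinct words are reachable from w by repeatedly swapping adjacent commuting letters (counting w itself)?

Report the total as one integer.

#0=j has no predecessor
#1=h has no predecessor
#2=l has no predecessor
#3=k depends on [2:l]
#4=j depends on [0:j]
#5=h depends on [1:h]
#6=h depends on [5:h]
#7=j depends on [4:j]
sources: [0:j, 1:h, 2:l]
N(rest) = Σ N(rest − s) over sources s of rest; N(one piece) = 1:
  size 1 → [3]=1  [6]=1  [7]=1
  size 2 → [2,3]=1  [3,6]=2  [3,7]=2  [4,7]=1  [5,6]=1  [6,7]=2
  size 3 → [0,4,7]=1  [1,5,6]=1  [2,3,6]=3  [2,3,7]=3  [3,4,7]=3  [3,5,6]=3  [3,6,7]=6  [4,6,7]=3  [5,6,7]=3
  size 4 → [0,3,4,7]=4  [0,4,6,7]=4  [1,3,5,6]=4  [1,5,6,7]=4  [2,3,4,7]=6  [2,3,5,6]=6  [2,3,6,7]=12  [3,4,6,7]=12  [3,5,6,7]=12  [4,5,6,7]=6
  size 5 → [0,2,3,4,7]=10  [0,3,4,6,7]=20  [0,4,5,6,7]=10  [1,2,3,5,6]=10  [1,3,5,6,7]=20  [1,4,5,6,7]=10  [2,3,4,6,7]=30  [2,3,5,6,7]=30  [3,4,5,6,7]=30
  size 6 → [0,1,4,5,6,7]=20  [0,2,3,4,6,7]=60  [0,3,4,5,6,7]=60  [1,2,3,5,6,7]=60  [1,3,4,5,6,7]=60  [2,3,4,5,6,7]=90
  first=0(j) contributes 210
  first=1(h) contributes 210
  first=2(l) contributes 140
|[w]| = 560

560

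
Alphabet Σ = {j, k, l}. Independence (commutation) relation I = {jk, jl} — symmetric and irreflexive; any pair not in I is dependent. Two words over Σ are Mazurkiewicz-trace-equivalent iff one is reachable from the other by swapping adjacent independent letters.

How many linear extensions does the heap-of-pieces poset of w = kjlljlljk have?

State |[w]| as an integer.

#0=k has no predecessor
#1=j has no predecessor
#2=l depends on [0:k]
#3=l depends on [2:l]
#4=j depends on [1:j]
#5=l depends on [3:l]
#6=l depends on [5:l]
#7=j depends on [4:j]
#8=k depends on [6:l]
sources: [0:k, 1:j]
N(rest) = Σ N(rest − s) over sources s of rest; N(one piece) = 1:
  size 1 → [7]=1  [8]=1
  size 2 → [4,7]=1  [6,8]=1  [7,8]=2
  size 3 → [1,4,7]=1  [4,7,8]=3  [5,6,8]=1  [6,7,8]=3
  size 4 → [1,4,7,8]=4  [3,5,6,8]=1  [4,6,7,8]=6  [5,6,7,8]=4
  size 5 → [1,4,6,7,8]=10  [2,3,5,6,8]=1  [3,5,6,7,8]=5  [4,5,6,7,8]=10
  size 6 → [0,2,3,5,6,8]=1  [1,4,5,6,7,8]=20  [2,3,5,6,7,8]=6  [3,4,5,6,7,8]=15
  size 7 → [0,2,3,5,6,7,8]=7  [1,3,4,5,6,7,8]=35  [2,3,4,5,6,7,8]=21
  first=0(k) contributes 56
  first=1(j) contributes 28
|[w]| = 84

84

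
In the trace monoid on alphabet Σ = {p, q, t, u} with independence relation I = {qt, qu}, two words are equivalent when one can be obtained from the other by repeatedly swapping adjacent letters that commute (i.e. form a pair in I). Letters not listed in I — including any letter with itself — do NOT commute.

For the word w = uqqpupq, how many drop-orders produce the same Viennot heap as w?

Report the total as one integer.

3

piece 0:u — minimal
piece 1:q — minimal
piece 2:q rests on {1:q}
piece 3:p rests on {0:u, 2:q}
piece 4:u rests on {3:p}
piece 5:p rests on {4:u}
piece 6:q rests on {5:p}
minimal pieces: {0:u, 1:q}
ways to finish when only these pieces remain (= sum over removing one remaining piece with nothing left below it):
  1 left: {6}→1
  2 left: {5,6}→1
  3 left: {4,5,6}→1
  4 left: {3,4,5,6}→1
  5 left: {0,3,4,5,6}→1  {2,3,4,5,6}→1
  placing 0:u first → 1 extensions
  placing 1:q first → 2 extensions
total linear extensions = 3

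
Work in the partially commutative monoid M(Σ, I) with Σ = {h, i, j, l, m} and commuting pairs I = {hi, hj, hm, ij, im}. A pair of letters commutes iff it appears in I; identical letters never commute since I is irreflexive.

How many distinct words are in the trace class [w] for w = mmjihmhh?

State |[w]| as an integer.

280

#0=m has no predecessor
#1=m depends on [0:m]
#2=j depends on [1:m]
#3=i has no predecessor
#4=h has no predecessor
#5=m depends on [2:j]
#6=h depends on [4:h]
#7=h depends on [6:h]
sources: [0:m, 3:i, 4:h]
N(rest) = Σ N(rest − s) over sources s of rest; N(one piece) = 1:
  size 1 → [3]=1  [5]=1  [7]=1
  size 2 → [2,5]=1  [3,5]=2  [3,7]=2  [5,7]=2  [6,7]=1
  size 3 → [1,2,5]=1  [2,3,5]=3  [2,5,7]=3  [3,5,7]=6  [3,6,7]=3  [4,6,7]=1  [5,6,7]=3
  size 4 → [0,1,2,5]=1  [1,2,3,5]=4  [1,2,5,7]=4  [2,3,5,7]=12  [2,5,6,7]=6  [3,4,6,7]=4  [3,5,6,7]=12  [4,5,6,7]=4
  size 5 → [0,1,2,3,5]=5  [0,1,2,5,7]=5  [1,2,3,5,7]=20  [1,2,5,6,7]=10  [2,3,5,6,7]=30  [2,4,5,6,7]=10  [3,4,5,6,7]=20
  size 6 → [0,1,2,3,5,7]=30  [0,1,2,5,6,7]=15  [1,2,3,5,6,7]=60  [1,2,4,5,6,7]=20  [2,3,4,5,6,7]=60
  first=0(m) contributes 140
  first=3(i) contributes 35
  first=4(h) contributes 105
|[w]| = 280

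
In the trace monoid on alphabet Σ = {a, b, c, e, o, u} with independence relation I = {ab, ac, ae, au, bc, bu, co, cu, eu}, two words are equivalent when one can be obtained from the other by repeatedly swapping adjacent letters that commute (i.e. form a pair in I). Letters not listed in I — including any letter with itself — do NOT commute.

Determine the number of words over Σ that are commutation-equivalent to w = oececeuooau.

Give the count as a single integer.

#0=o has no predecessor
#1=e depends on [0:o]
#2=c depends on [1:e]
#3=e depends on [2:c]
#4=c depends on [3:e]
#5=e depends on [4:c]
#6=u depends on [0:o]
#7=o depends on [5:e, 6:u]
#8=o depends on [7:o]
#9=a depends on [8:o]
#10=u depends on [8:o]
sources: [0:o]
N(rest) = Σ N(rest − s) over sources s of rest; N(one piece) = 1:
  size 1 → [9]=1  [10]=1
  size 2 → [9,10]=2
  size 3 → [8,9,10]=2
  size 4 → [7,8,9,10]=2
  size 5 → [5,7,8,9,10]=2  [6,7,8,9,10]=2
  size 6 → [4,5,7,8,9,10]=2  [5,6,7,8,9,10]=4
  size 7 → [3,4,5,7,8,9,10]=2  [4,5,6,7,8,9,10]=6
  size 8 → [2,3,4,5,7,8,9,10]=2  [3,4,5,6,7,8,9,10]=8
  size 9 → [1,2,3,4,5,7,8,9,10]=2  [2,3,4,5,6,7,8,9,10]=10
  first=0(o) contributes 12

12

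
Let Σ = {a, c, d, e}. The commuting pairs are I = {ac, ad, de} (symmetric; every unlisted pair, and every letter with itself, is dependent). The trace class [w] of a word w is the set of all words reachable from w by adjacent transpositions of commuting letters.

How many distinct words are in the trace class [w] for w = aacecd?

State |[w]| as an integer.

3

#0=a has no predecessor
#1=a depends on [0:a]
#2=c has no predecessor
#3=e depends on [1:a, 2:c]
#4=c depends on [3:e]
#5=d depends on [4:c]
sources: [0:a, 2:c]
N(rest) = Σ N(rest − s) over sources s of rest; N(one piece) = 1:
  size 1 → [5]=1
  size 2 → [4,5]=1
  size 3 → [3,4,5]=1
  size 4 → [1,3,4,5]=1  [2,3,4,5]=1
  first=0(a) contributes 2
  first=2(c) contributes 1
|[w]| = 3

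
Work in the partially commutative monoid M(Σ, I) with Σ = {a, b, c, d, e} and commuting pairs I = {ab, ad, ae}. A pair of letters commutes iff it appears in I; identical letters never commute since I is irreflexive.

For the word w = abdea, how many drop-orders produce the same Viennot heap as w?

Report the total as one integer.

10

#0=a has no predecessor
#1=b has no predecessor
#2=d depends on [1:b]
#3=e depends on [2:d]
#4=a depends on [0:a]
sources: [0:a, 1:b]
N(rest) = Σ N(rest − s) over sources s of rest; N(one piece) = 1:
  size 1 → [3]=1  [4]=1
  size 2 → [0,4]=1  [2,3]=1  [3,4]=2
  size 3 → [0,3,4]=3  [1,2,3]=1  [2,3,4]=3
  first=0(a) contributes 4
  first=1(b) contributes 6
|[w]| = 10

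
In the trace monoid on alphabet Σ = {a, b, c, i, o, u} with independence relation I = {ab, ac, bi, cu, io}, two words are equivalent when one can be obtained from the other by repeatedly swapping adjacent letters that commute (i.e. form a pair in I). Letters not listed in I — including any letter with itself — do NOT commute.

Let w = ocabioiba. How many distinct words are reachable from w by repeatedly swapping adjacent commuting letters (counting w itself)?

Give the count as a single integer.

41

piece 0:o — minimal
piece 1:c rests on {0:o}
piece 2:a rests on {0:o}
piece 3:b rests on {1:c}
piece 4:i rests on {1:c, 2:a}
piece 5:o rests on {2:a, 3:b}
piece 6:i rests on {4:i}
piece 7:b rests on {5:o}
piece 8:a rests on {5:o, 6:i}
minimal pieces: {0:o}
ways to finish when only these pieces remain (= sum over removing one remaining piece with nothing left below it):
  1 left: {7}→1  {8}→1
  2 left: {6,8}→1  {7,8}→2
  3 left: {4,6,8}→1  {5,7,8}→2  {6,7,8}→3
  4 left: {3,5,7,8}→2  {4,6,7,8}→4  {5,6,7,8}→5
  5 left: {3,5,6,7,8}→7  {4,5,6,7,8}→9
  6 left: {2,4,5,6,7,8}→9  {3,4,5,6,7,8}→16
  7 left: {1,3,4,5,6,7,8}→16  {2,3,4,5,6,7,8}→25
  placing 0:o first → 41 extensions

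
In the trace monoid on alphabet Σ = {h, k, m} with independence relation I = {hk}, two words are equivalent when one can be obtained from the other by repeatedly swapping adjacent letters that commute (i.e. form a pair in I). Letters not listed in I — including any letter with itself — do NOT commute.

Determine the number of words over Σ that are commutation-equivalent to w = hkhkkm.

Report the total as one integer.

piece 0:h — minimal
piece 1:k — minimal
piece 2:h rests on {0:h}
piece 3:k rests on {1:k}
piece 4:k rests on {3:k}
piece 5:m rests on {2:h, 4:k}
minimal pieces: {0:h, 1:k}
ways to finish when only these pieces remain (= sum over removing one remaining piece with nothing left below it):
  1 left: {5}→1
  2 left: {2,5}→1  {4,5}→1
  3 left: {0,2,5}→1  {2,4,5}→2  {3,4,5}→1
  4 left: {0,2,4,5}→3  {1,3,4,5}→1  {2,3,4,5}→3
  placing 0:h first → 4 extensions
  placing 1:k first → 6 extensions
total linear extensions = 10

10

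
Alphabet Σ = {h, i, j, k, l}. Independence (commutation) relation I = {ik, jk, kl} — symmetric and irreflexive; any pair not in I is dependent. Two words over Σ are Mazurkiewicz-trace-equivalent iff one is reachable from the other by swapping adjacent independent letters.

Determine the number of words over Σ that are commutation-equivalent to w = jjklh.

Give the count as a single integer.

4

#0=j has no predecessor
#1=j depends on [0:j]
#2=k has no predecessor
#3=l depends on [1:j]
#4=h depends on [2:k, 3:l]
sources: [0:j, 2:k]
N(rest) = Σ N(rest − s) over sources s of rest; N(one piece) = 1:
  size 1 → [4]=1
  size 2 → [2,4]=1  [3,4]=1
  size 3 → [1,3,4]=1  [2,3,4]=2
  first=0(j) contributes 3
  first=2(k) contributes 1
|[w]| = 4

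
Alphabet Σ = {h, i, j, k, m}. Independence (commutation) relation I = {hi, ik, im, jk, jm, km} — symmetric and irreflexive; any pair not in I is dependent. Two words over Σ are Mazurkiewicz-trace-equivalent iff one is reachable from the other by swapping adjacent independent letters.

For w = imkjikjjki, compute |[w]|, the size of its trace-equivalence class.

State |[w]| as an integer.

#0=i has no predecessor
#1=m has no predecessor
#2=k has no predecessor
#3=j depends on [0:i]
#4=i depends on [3:j]
#5=k depends on [2:k]
#6=j depends on [4:i]
#7=j depends on [6:j]
#8=k depends on [5:k]
#9=i depends on [7:j]
sources: [0:i, 1:m, 2:k]
N(rest) = Σ N(rest − s) over sources s of rest; N(one piece) = 1:
  size 1 → [1]=1  [8]=1  [9]=1
  size 2 → [1,8]=2  [1,9]=2  [5,8]=1  [7,9]=1  [8,9]=2
  size 3 → [1,5,8]=3  [1,7,9]=3  [1,8,9]=6  [2,5,8]=1  [5,8,9]=3  [6,7,9]=1  [7,8,9]=3
  size 4 → [1,2,5,8]=4  [1,5,8,9]=12  [1,6,7,9]=4  [1,7,8,9]=12  [2,5,8,9]=4  [4,6,7,9]=1  [5,7,8,9]=6  [6,7,8,9]=4
  size 5 → [1,2,5,8,9]=20  [1,4,6,7,9]=5  [1,5,7,8,9]=30  [1,6,7,8,9]=20  [2,5,7,8,9]=10  [3,4,6,7,9]=1  [4,6,7,8,9]=5  [5,6,7,8,9]=10
  size 6 → [0,3,4,6,7,9]=1  [1,2,5,7,8,9]=60  [1,3,4,6,7,9]=6  [1,4,6,7,8,9]=30  [1,5,6,7,8,9]=60  [2,5,6,7,8,9]=20  [3,4,6,7,8,9]=6  [4,5,6,7,8,9]=15
  size 7 → [0,1,3,4,6,7,9]=7  [0,3,4,6,7,8,9]=7  [1,2,5,6,7,8,9]=140  [1,3,4,6,7,8,9]=42  [1,4,5,6,7,8,9]=105  [2,4,5,6,7,8,9]=35  [3,4,5,6,7,8,9]=21
  size 8 → [0,1,3,4,6,7,8,9]=56  [0,3,4,5,6,7,8,9]=28  [1,2,4,5,6,7,8,9]=280  [1,3,4,5,6,7,8,9]=168  [2,3,4,5,6,7,8,9]=56
  first=0(i) contributes 504
  first=1(m) contributes 84
  first=2(k) contributes 252
|[w]| = 840

840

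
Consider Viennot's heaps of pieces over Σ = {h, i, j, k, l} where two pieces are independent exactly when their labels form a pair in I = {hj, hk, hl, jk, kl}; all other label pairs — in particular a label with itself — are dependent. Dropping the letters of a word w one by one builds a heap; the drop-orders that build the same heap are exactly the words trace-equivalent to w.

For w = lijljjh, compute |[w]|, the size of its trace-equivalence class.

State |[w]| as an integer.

piece 0:l — minimal
piece 1:i rests on {0:l}
piece 2:j rests on {1:i}
piece 3:l rests on {2:j}
piece 4:j rests on {3:l}
piece 5:j rests on {4:j}
piece 6:h rests on {1:i}
minimal pieces: {0:l}
ways to finish when only these pieces remain (= sum over removing one remaining piece with nothing left below it):
  1 left: {5}→1  {6}→1
  2 left: {4,5}→1  {5,6}→2
  3 left: {3,4,5}→1  {4,5,6}→3
  4 left: {2,3,4,5}→1  {3,4,5,6}→4
  5 left: {2,3,4,5,6}→5
  placing 0:l first → 5 extensions

5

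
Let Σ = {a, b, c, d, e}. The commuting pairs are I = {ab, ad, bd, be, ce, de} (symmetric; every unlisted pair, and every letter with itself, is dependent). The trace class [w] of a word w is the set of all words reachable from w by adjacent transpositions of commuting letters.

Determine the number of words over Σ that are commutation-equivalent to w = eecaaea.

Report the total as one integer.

3

drop 0:e onto floor
drop 1:e onto {0:e}
drop 2:c onto floor
drop 3:a onto {1:e, 2:c}
drop 4:a onto {3:a}
drop 5:e onto {4:a}
drop 6:a onto {5:e}
ground layer = {0:e, 2:c}
drop-orders for the pieces not yet dropped (sum over which currently-grounded one goes next):
  1 to go: {6} 1
  2 to go: {5,6} 1
  3 to go: {4,5,6} 1
  4 to go: {3,4,5,6} 1
  5 to go: {1,3,4,5,6} 1  {2,3,4,5,6} 1
  if 0:e drops first: 2 orders
  if 2:c drops first: 1 orders
heap linearizations: 3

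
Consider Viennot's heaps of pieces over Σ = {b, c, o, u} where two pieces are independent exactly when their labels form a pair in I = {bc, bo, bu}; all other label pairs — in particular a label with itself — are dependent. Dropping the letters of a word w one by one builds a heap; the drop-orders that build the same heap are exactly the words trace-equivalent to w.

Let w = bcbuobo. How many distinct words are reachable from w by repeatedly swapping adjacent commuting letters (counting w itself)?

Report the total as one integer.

piece 0:b — minimal
piece 1:c — minimal
piece 2:b rests on {0:b}
piece 3:u rests on {1:c}
piece 4:o rests on {3:u}
piece 5:b rests on {2:b}
piece 6:o rests on {4:o}
minimal pieces: {0:b, 1:c}
ways to finish when only these pieces remain (= sum over removing one remaining piece with nothing left below it):
  1 left: {5}→1  {6}→1
  2 left: {2,5}→1  {4,6}→1  {5,6}→2
  3 left: {0,2,5}→1  {2,5,6}→3  {3,4,6}→1  {4,5,6}→3
  4 left: {0,2,5,6}→4  {1,3,4,6}→1  {2,4,5,6}→6  {3,4,5,6}→4
  5 left: {0,2,4,5,6}→10  {1,3,4,5,6}→5  {2,3,4,5,6}→10
  placing 0:b first → 15 extensions
  placing 1:c first → 20 extensions
total linear extensions = 35

35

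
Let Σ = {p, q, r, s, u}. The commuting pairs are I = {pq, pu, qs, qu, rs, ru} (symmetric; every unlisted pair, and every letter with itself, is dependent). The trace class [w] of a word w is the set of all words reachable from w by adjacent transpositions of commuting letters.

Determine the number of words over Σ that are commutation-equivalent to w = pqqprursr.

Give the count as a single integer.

171

piece 0:p — minimal
piece 1:q — minimal
piece 2:q rests on {1:q}
piece 3:p rests on {0:p}
piece 4:r rests on {2:q, 3:p}
piece 5:u — minimal
piece 6:r rests on {4:r}
piece 7:s rests on {3:p, 5:u}
piece 8:r rests on {6:r}
minimal pieces: {0:p, 1:q, 5:u}
ways to finish when only these pieces remain (= sum over removing one remaining piece with nothing left below it):
  1 left: {7}→1  {8}→1
  2 left: {5,7}→1  {6,8}→1  {7,8}→2
  3 left: {4,6,8}→1  {5,7,8}→3  {6,7,8}→3
  4 left: {2,4,6,8}→1  {4,6,7,8}→4  {5,6,7,8}→6
  5 left: {1,2,4,6,8}→1  {2,4,6,7,8}→5  {3,4,6,7,8}→4  {4,5,6,7,8}→10
  6 left: {0,3,4,6,7,8}→4  {1,2,4,6,7,8}→6  {2,3,4,6,7,8}→9  {2,4,5,6,7,8}→15  {3,4,5,6,7,8}→14
  7 left: {0,2,3,4,6,7,8}→13  {0,3,4,5,6,7,8}→18  {1,2,3,4,6,7,8}→15  {1,2,4,5,6,7,8}→21  {2,3,4,5,6,7,8}→38
  placing 0:p first → 74 extensions
  placing 1:q first → 69 extensions
  placing 5:u first → 28 extensions
total linear extensions = 171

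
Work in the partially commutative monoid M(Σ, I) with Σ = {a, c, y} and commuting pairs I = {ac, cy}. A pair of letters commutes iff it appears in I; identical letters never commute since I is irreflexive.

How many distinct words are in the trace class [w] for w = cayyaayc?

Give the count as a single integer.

28

piece 0:c — minimal
piece 1:a — minimal
piece 2:y rests on {1:a}
piece 3:y rests on {2:y}
piece 4:a rests on {3:y}
piece 5:a rests on {4:a}
piece 6:y rests on {5:a}
piece 7:c rests on {0:c}
minimal pieces: {0:c, 1:a}
ways to finish when only these pieces remain (= sum over removing one remaining piece with nothing left below it):
  1 left: {6}→1  {7}→1
  2 left: {0,7}→1  {5,6}→1  {6,7}→2
  3 left: {0,6,7}→3  {4,5,6}→1  {5,6,7}→3
  4 left: {0,5,6,7}→6  {3,4,5,6}→1  {4,5,6,7}→4
  5 left: {0,4,5,6,7}→10  {2,3,4,5,6}→1  {3,4,5,6,7}→5
  6 left: {0,3,4,5,6,7}→15  {1,2,3,4,5,6}→1  {2,3,4,5,6,7}→6
  placing 0:c first → 7 extensions
  placing 1:a first → 21 extensions
total linear extensions = 28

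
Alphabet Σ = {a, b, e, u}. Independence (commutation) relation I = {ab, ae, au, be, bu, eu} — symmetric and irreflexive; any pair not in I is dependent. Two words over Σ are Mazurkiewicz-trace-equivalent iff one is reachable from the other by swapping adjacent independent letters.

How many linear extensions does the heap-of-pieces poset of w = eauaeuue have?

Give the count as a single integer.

piece 0:e — minimal
piece 1:a — minimal
piece 2:u — minimal
piece 3:a rests on {1:a}
piece 4:e rests on {0:e}
piece 5:u rests on {2:u}
piece 6:u rests on {5:u}
piece 7:e rests on {4:e}
minimal pieces: {0:e, 1:a, 2:u}
ways to finish when only these pieces remain (= sum over removing one remaining piece with nothing left below it):
  1 left: {3}→1  {6}→1  {7}→1
  2 left: {1,3}→1  {3,6}→2  {3,7}→2  {4,7}→1  {5,6}→1  {6,7}→2
  3 left: {0,4,7}→1  {1,3,6}→3  {1,3,7}→3  {2,5,6}→1  {3,4,7}→3  {3,5,6}→3  {3,6,7}→6  {4,6,7}→3  {5,6,7}→3
  4 left: {0,3,4,7}→4  {0,4,6,7}→4  {1,3,4,7}→6  {1,3,5,6}→6  {1,3,6,7}→12  {2,3,5,6}→4  {2,5,6,7}→4  {3,4,6,7}→12  {3,5,6,7}→12  {4,5,6,7}→6
  5 left: {0,1,3,4,7}→10  {0,3,4,6,7}→20  {0,4,5,6,7}→10  {1,2,3,5,6}→10  {1,3,4,6,7}→30  {1,3,5,6,7}→30  {2,3,5,6,7}→20  {2,4,5,6,7}→10  {3,4,5,6,7}→30
  6 left: {0,1,3,4,6,7}→60  {0,2,4,5,6,7}→20  {0,3,4,5,6,7}→60  {1,2,3,5,6,7}→60  {1,3,4,5,6,7}→90  {2,3,4,5,6,7}→60
  placing 0:e first → 210 extensions
  placing 1:a first → 140 extensions
  placing 2:u first → 210 extensions
total linear extensions = 560

560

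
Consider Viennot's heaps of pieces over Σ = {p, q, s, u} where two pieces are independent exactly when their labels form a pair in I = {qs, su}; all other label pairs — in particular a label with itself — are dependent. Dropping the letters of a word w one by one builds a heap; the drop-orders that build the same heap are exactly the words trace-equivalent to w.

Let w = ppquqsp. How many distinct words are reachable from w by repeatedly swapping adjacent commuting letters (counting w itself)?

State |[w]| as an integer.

drop 0:p onto floor
drop 1:p onto {0:p}
drop 2:q onto {1:p}
drop 3:u onto {2:q}
drop 4:q onto {3:u}
drop 5:s onto {1:p}
drop 6:p onto {4:q, 5:s}
ground layer = {0:p}
drop-orders for the pieces not yet dropped (sum over which currently-grounded one goes next):
  1 to go: {6} 1
  2 to go: {4,6} 1  {5,6} 1
  3 to go: {3,4,6} 1  {4,5,6} 2
  4 to go: {2,3,4,6} 1  {3,4,5,6} 3
  5 to go: {2,3,4,5,6} 4
  if 0:p drops first: 4 orders

4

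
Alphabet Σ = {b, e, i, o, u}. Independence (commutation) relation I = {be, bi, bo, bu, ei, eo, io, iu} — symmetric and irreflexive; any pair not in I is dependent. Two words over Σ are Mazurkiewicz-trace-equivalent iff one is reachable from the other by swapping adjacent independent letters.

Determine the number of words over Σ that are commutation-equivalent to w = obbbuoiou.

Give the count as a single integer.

504

0(o) covers ∅
1(b) covers ∅
2(b) covers 1:b
3(b) covers 2:b
4(u) covers 0:o
5(o) covers 4:u
6(i) covers ∅
7(o) covers 5:o
8(u) covers 7:o
floor of heap: 0:o, 1:b, 6:i
completions by unplaced set U, small U first (add the entries for U minus each lowest piece of U):
  |U|=1: {3}:1  {6}:1  {8}:1
  |U|=2: {2,3}:1  {3,6}:2  {3,8}:2  {6,8}:2  {7,8}:1
  |U|=3: {1,2,3}:1  {2,3,6}:3  {2,3,8}:3  {3,6,8}:6  {3,7,8}:3  {5,7,8}:1  {6,7,8}:3
  |U|=4: {1,2,3,6}:4  {1,2,3,8}:4  {2,3,6,8}:12  {2,3,7,8}:6  {3,5,7,8}:4  {3,6,7,8}:12  {4,5,7,8}:1  {5,6,7,8}:4
  |U|=5: {0,4,5,7,8}:1  {1,2,3,6,8}:20  {1,2,3,7,8}:10  {2,3,5,7,8}:10  {2,3,6,7,8}:30  {3,4,5,7,8}:5  {3,5,6,7,8}:20  {4,5,6,7,8}:5
  |U|=6: {0,3,4,5,7,8}:6  {0,4,5,6,7,8}:6  {1,2,3,5,7,8}:20  {1,2,3,6,7,8}:60  {2,3,4,5,7,8}:15  {2,3,5,6,7,8}:60  {3,4,5,6,7,8}:30
  |U|=7: {0,2,3,4,5,7,8}:21  {0,3,4,5,6,7,8}:42  {1,2,3,4,5,7,8}:35  {1,2,3,5,6,7,8}:140  {2,3,4,5,6,7,8}:105
  start at 0(o): 280
  start at 1(b): 168
  start at 6(i): 56
sum over floor = 504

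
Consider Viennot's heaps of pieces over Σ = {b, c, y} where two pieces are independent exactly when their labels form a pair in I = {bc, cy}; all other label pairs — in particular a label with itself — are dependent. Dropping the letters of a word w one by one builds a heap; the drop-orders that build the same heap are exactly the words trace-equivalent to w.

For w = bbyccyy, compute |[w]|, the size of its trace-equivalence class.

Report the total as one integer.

21

drop 0:b onto floor
drop 1:b onto {0:b}
drop 2:y onto {1:b}
drop 3:c onto floor
drop 4:c onto {3:c}
drop 5:y onto {2:y}
drop 6:y onto {5:y}
ground layer = {0:b, 3:c}
drop-orders for the pieces not yet dropped (sum over which currently-grounded one goes next):
  1 to go: {4} 1  {6} 1
  2 to go: {3,4} 1  {4,6} 2  {5,6} 1
  3 to go: {2,5,6} 1  {3,4,6} 3  {4,5,6} 3
  4 to go: {1,2,5,6} 1  {2,4,5,6} 4  {3,4,5,6} 6
  5 to go: {0,1,2,5,6} 1  {1,2,4,5,6} 5  {2,3,4,5,6} 10
  if 0:b drops first: 15 orders
  if 3:c drops first: 6 orders
heap linearizations: 21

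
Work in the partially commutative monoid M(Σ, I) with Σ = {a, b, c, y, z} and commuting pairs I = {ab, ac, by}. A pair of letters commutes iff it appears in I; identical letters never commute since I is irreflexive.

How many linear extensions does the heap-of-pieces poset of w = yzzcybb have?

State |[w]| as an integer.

piece 0:y — minimal
piece 1:z rests on {0:y}
piece 2:z rests on {1:z}
piece 3:c rests on {2:z}
piece 4:y rests on {3:c}
piece 5:b rests on {3:c}
piece 6:b rests on {5:b}
minimal pieces: {0:y}
ways to finish when only these pieces remain (= sum over removing one remaining piece with nothing left below it):
  1 left: {4}→1  {6}→1
  2 left: {4,6}→2  {5,6}→1
  3 left: {4,5,6}→3
  4 left: {3,4,5,6}→3
  5 left: {2,3,4,5,6}→3
  placing 0:y first → 3 extensions

3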